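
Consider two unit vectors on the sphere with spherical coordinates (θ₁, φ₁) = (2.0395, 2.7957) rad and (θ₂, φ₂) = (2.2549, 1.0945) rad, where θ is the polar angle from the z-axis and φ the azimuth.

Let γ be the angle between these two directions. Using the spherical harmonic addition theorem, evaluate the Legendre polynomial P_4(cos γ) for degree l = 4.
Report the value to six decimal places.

Summing Y*_{l m}(θ₁,φ₁)·Y_{l m}(θ₂,φ₂) over m ∈ [−4, 4]; prefactor 4π/(2·4+1) = 1.396263:
  [-4]  conj(Y_{4,-4})(Ω₁) = +0.052183-0.275454i ; Y_{4,-4}(Ω₂) = -0.052390+0.150790i ; Δ = +0.038802+0.022300i
  [-3]  conj(Y_{4,-3})(Ω₁) = +0.204053-0.345786i ; Y_{4,-3}(Ω₂) = +0.364491-0.052074i ; Δ = +0.056369-0.136662i
  [-2]  conj(Y_{4,-2})(Ω₁) = +0.087847-0.072768i ; Y_{4,-2}(Ω₂) = -0.209110-0.294024i ; Δ = -0.039765-0.010613i
  [-1]  conj(Y_{4,-1})(Ω₁) = -0.281891+0.101588i ; Y_{4,-1}(Ω₂) = +0.021695-0.042053i ; Δ = -0.001844+0.014058i
  [+0]  conj(Y_{4,0})(Ω₁) = -0.176068-0.000000i ; Y_{4,0}(Ω₂) = -0.359542+0.000000i ; Δ = +0.063304+0.000000i
  [+1]  conj(Y_{4,1})(Ω₁) = +0.281891+0.101588i ; Y_{4,1}(Ω₂) = -0.021695-0.042053i ; Δ = -0.001844-0.014058i
  [+2]  conj(Y_{4,2})(Ω₁) = +0.087847+0.072768i ; Y_{4,2}(Ω₂) = -0.209110+0.294024i ; Δ = -0.039765+0.010613i
  [+3]  conj(Y_{4,3})(Ω₁) = -0.204053-0.345786i ; Y_{4,3}(Ω₂) = -0.364491-0.052074i ; Δ = +0.056369+0.136662i
  [+4]  conj(Y_{4,4})(Ω₁) = +0.052183+0.275454i ; Y_{4,4}(Ω₂) = -0.052390-0.150790i ; Δ = +0.038802-0.022300i
Σ over m = +0.170428-0.000000i; ×(4π/9) → +0.237962-0.000000i. Real part: 0.237962

0.237962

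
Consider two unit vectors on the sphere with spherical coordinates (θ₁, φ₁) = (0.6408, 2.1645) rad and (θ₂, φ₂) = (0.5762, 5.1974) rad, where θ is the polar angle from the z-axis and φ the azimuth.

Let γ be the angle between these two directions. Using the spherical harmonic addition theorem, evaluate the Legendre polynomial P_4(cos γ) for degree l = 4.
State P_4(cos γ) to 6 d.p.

-0.015694

Term-by-term m-sum for l=4 (normalisation 4π/9 = 1.396263):
  m=-4: Y*=(-0.040710, 0.039221)  Y=(-0.014074, -0.036368)  product (0.001999, 0.000929)
  m=-3: Y*=(0.209667, 0.044758)  Y=(-0.168619, -0.019608)  product (-0.034476, -0.011658)
  m=-2: Y*=(-0.156450, -0.387879)  Y=(-0.220162, 0.321276)  product (0.159061, 0.035133)
  m=-1: Y*=(-0.190017, 0.281535)  Y=(0.193680, 0.367517)  product (-0.140271, -0.015307)
  m=+0: Y*=(-0.193103, -0.000000)  Y=(-0.083554, 0.000000)  product (0.016135, 0.000000)
  m=+1: Y*=(0.190017, 0.281535)  Y=(-0.193680, 0.367517)  product (-0.140271, 0.015307)
  m=+2: Y*=(-0.156450, 0.387879)  Y=(-0.220162, -0.321276)  product (0.159061, -0.035133)
  m=+3: Y*=(-0.209667, 0.044758)  Y=(0.168619, -0.019608)  product (-0.034476, 0.011658)
  m=+4: Y*=(-0.040710, -0.039221)  Y=(-0.014074, 0.036368)  product (0.001999, -0.000929)
Total Σ_m = (-0.011240, -0.000000). Multiply by 1.396263: (-0.015694, -0.000000). P_4(cos γ) = -0.015694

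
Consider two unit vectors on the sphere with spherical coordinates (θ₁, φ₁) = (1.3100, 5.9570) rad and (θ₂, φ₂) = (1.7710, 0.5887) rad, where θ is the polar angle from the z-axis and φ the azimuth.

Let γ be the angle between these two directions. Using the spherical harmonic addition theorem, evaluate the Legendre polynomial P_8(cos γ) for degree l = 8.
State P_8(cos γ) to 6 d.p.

0.002012

Addition theorem: P_8(cos γ) = (4π/17) Σ_m Y*_{lm}(Ω₁) Y_{lm}(Ω₂), m = −8…8:
  term(m=-8) = +0.087515-0.147700i   from Y*(Ω₁)=-0.337308-0.198592i, Y(Ω₂)=-0.001223+0.438600i
  term(m=-7) = -0.147669+0.017957i   from Y*(Ω₁)=-0.273159-0.316198i, Y(Ω₂)=+0.198509-0.295526i
  term(m=-6) = +0.000079+0.000080i   from Y*(Ω₁)=+0.000312+0.000766i, Y(Ω₂)=+0.125438-0.051651i
  term(m=-5) = +0.017108-0.123217i   from Y*(Ω₁)=+0.021246+0.352915i, Y(Ω₂)=-0.344972-0.069244i
  term(m=-4) = +0.002589-0.001475i   from Y*(Ω₁)=-0.034208+0.125526i, Y(Ω₂)=-0.016173-0.016218i
  term(m=-3) = +0.089895+0.037683i   from Y*(Ω₁)=+0.163716-0.243333i, Y(Ω₂)=+0.064499+0.326039i
  term(m=-2) = -0.001303-0.004917i   from Y*(Ω₁)=+0.144510-0.110399i, Y(Ω₂)=+0.010722-0.025834i
  term(m=-1) = -0.051051+0.066337i   from Y*(Ω₁)=-0.247783+0.083817i, Y(Ω₂)=+0.266139-0.177694i
  term(m=+0) = +0.008395+0.000000i   from Y*(Ω₁)=-0.195764-0.000000i, Y(Ω₂)=-0.042886+0.000000i
  term(m=+1) = -0.051051-0.066337i   from Y*(Ω₁)=+0.247783+0.083817i, Y(Ω₂)=-0.266139-0.177694i
  term(m=+2) = -0.001303+0.004917i   from Y*(Ω₁)=+0.144510+0.110399i, Y(Ω₂)=+0.010722+0.025834i
  term(m=+3) = +0.089895-0.037683i   from Y*(Ω₁)=-0.163716-0.243333i, Y(Ω₂)=-0.064499+0.326039i
  term(m=+4) = +0.002589+0.001475i   from Y*(Ω₁)=-0.034208-0.125526i, Y(Ω₂)=-0.016173+0.016218i
  term(m=+5) = +0.017108+0.123217i   from Y*(Ω₁)=-0.021246+0.352915i, Y(Ω₂)=+0.344972-0.069244i
  term(m=+6) = +0.000079-0.000080i   from Y*(Ω₁)=+0.000312-0.000766i, Y(Ω₂)=+0.125438+0.051651i
  term(m=+7) = -0.147669-0.017957i   from Y*(Ω₁)=+0.273159-0.316198i, Y(Ω₂)=-0.198509-0.295526i
  term(m=+8) = +0.087515+0.147700i   from Y*(Ω₁)=-0.337308+0.198592i, Y(Ω₂)=-0.001223-0.438600i
Σ over m = +0.002722-0.000000i; ×(4π/17) → +0.002012-0.000000i. Real part: 0.002012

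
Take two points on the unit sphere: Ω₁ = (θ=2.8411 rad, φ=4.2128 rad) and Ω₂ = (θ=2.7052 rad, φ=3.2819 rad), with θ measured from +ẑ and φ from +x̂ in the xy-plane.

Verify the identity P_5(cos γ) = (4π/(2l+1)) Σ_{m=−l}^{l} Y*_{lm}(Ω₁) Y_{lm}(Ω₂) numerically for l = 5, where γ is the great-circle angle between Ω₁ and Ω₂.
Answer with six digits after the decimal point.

Term-by-term m-sum for l=5 (normalisation 4π/11 = 1.142397):
  [-5]  conj(Y_{5,-5})(Ω₁) = -0.00063 + 0.00084j ; Y_{5,-5}(Ω₂) = -0.00478 + 0.00404j ; Δ = -0.00000 - 0.00001j
  [-4]  conj(Y_{5,-4})(Ω₁) = 0.00446 + 0.00979j ; Y_{5,-4}(Ω₂) = -0.03594 + 0.02260j ; Δ = -0.00038 - 0.00025j
  [-3]  conj(Y_{5,-3})(Ω₁) = 0.06453 + 0.00466j ; Y_{5,-3}(Ω₂) = -0.15240 + 0.06823j ; Δ = -0.01015 + 0.00369j
  [-2]  conj(Y_{5,-2})(Ω₁) = 0.13329 - 0.20721j ; Y_{5,-2}(Ω₂) = -0.38602 + 0.11126j ; Δ = -0.02840 + 0.09482j
  [-1]  conj(Y_{5,-1})(Ω₁) = -0.25924 - 0.47499j ; Y_{5,-1}(Ω₂) = -0.49167 + 0.06944j ; Δ = 0.16044 + 0.21554j
  [+0]  conj(Y_{5,0})(Ω₁) = -0.39963 + 0.00000j ; Y_{5,0}(Ω₂) = -0.00066 + 0.00000j ; Δ = 0.00026 + 0.00000j
  [+1]  conj(Y_{5,1})(Ω₁) = 0.25924 - 0.47499j ; Y_{5,1}(Ω₂) = 0.49167 + 0.06944j ; Δ = 0.16044 - 0.21554j
  [+2]  conj(Y_{5,2})(Ω₁) = 0.13329 + 0.20721j ; Y_{5,2}(Ω₂) = -0.38602 - 0.11126j ; Δ = -0.02840 - 0.09482j
  [+3]  conj(Y_{5,3})(Ω₁) = -0.06453 + 0.00466j ; Y_{5,3}(Ω₂) = 0.15240 + 0.06823j ; Δ = -0.01015 - 0.00369j
  [+4]  conj(Y_{5,4})(Ω₁) = 0.00446 - 0.00979j ; Y_{5,4}(Ω₂) = -0.03594 - 0.02260j ; Δ = -0.00038 + 0.00025j
  [+5]  conj(Y_{5,5})(Ω₁) = 0.00063 + 0.00084j ; Y_{5,5}(Ω₂) = 0.00478 + 0.00404j ; Δ = -0.00000 + 0.00001j
Total Σ_m = 0.24329 + 0.00000j. Multiply by 1.142397: 0.27793 + 0.00000j. P_5(cos γ) = 0.277929

0.277929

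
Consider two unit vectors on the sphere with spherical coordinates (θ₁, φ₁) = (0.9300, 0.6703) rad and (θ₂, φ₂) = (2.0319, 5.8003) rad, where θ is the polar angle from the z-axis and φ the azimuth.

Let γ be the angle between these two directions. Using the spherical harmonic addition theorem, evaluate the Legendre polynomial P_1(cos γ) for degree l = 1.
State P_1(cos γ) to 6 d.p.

Term-by-term m-sum for l=1 (normalisation 4π/3 = 4.188790):
  m=-1: Y*=0.21703 + 0.17205j  Y=0.27403 + 0.14367j  product 0.03476 + 0.07833j
  m=+0: Y*=0.29210 + 0.00000j  Y=-0.21740 + 0.00000j  product -0.06350 + 0.00000j
  m=+1: Y*=-0.21703 + 0.17205j  Y=-0.27403 + 0.14367j  product 0.03476 - 0.07833j
Total Σ_m = 0.00601 + 0.00000j. Multiply by 4.188790: 0.02517 + 0.00000j. P_1(cos γ) = 0.025166

0.025166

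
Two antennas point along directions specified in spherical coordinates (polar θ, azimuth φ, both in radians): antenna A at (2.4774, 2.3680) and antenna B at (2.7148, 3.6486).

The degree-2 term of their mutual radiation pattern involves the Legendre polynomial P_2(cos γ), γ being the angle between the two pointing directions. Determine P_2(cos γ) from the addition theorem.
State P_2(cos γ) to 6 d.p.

0.435668

Summing Y*_{l m}(θ₁,φ₁)·Y_{l m}(θ₂,φ₂) over m ∈ [−2, 2]; prefactor 4π/(2·2+1) = 2.513274:
  [-2]  conj(Y_{2,-2})(Ω₁) = +0.003465-0.146735i ; Y_{2,-2}(Ω₂) = +0.034979-0.056193i ; Δ = -0.008124-0.005327i
  [-1]  conj(Y_{2,-1})(Ω₁) = +0.268263-0.262002i ; Y_{2,-1}(Ω₂) = +0.254491-0.141353i ; Δ = +0.031235-0.104597i
  [+0]  conj(Y_{2,0})(Ω₁) = +0.271257-0.000000i ; Y_{2,0}(Ω₂) = +0.468649+0.000000i ; Δ = +0.127125+0.000000i
  [+1]  conj(Y_{2,1})(Ω₁) = -0.268263-0.262002i ; Y_{2,1}(Ω₂) = -0.254491-0.141353i ; Δ = +0.031235+0.104597i
  [+2]  conj(Y_{2,2})(Ω₁) = +0.003465+0.146735i ; Y_{2,2}(Ω₂) = +0.034979+0.056193i ; Δ = -0.008124+0.005327i
Total Σ_m = +0.173347-0.000000i. Multiply by 2.513274: +0.435668-0.000000i. P_2(cos γ) = 0.435668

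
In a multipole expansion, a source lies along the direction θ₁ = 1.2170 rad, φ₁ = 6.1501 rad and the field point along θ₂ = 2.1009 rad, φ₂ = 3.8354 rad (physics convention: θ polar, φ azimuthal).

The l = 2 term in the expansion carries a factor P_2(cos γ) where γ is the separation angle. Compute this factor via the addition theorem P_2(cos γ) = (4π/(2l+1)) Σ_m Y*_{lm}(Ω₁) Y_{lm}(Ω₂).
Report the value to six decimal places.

0.284575

Term-by-term m-sum for l=2 (normalisation 4π/5 = 2.513274):
  m=-2: (0.327938, -0.089409) × (0.052375, -0.282711) = (-0.008101, -0.097394)  (running Σ = (-0.008101, -0.097394))
  m=-1: (0.248860, -0.033317) × (0.259097, -0.215506) = (0.057299, -0.062263)  (running Σ = (0.049198, -0.159657))
  m=0: (-0.201817, -0.000000) × (-0.073498, 0.000000) = (0.014833, 0.000000)  (running Σ = (0.064031, -0.159657))
  m=1: (-0.248860, -0.033317) × (-0.259097, -0.215506) = (0.057299, 0.062263)  (running Σ = (0.121330, -0.097394))
  m=2: (0.327938, 0.089409) × (0.052375, 0.282711) = (-0.008101, 0.097394)  (running Σ = (0.113229, 0.000000))
Accumulated sum (0.113229, 0.000000); after 4π/(2l+1) scaling, (0.284575, 0.000000) ⇒ P_2 = 0.284575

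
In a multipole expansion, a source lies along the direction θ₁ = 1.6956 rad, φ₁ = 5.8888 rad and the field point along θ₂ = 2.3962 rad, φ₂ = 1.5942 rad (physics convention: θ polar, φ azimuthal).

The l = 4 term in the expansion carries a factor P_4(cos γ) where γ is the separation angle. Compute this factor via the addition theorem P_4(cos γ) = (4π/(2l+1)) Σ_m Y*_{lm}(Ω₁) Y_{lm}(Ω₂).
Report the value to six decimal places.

Term-by-term m-sum for l=4 (normalisation 4π/9 = 1.396263):
  m=-4: (-0.002893, -0.428915) × (0.093245, -0.008755) = (-0.004025, -0.039969)  (running Σ = (-0.004025, -0.039969))
  m=-3: (-0.057533, 0.140908) × (-0.020133, -0.286280) = (0.041497, 0.013633)  (running Σ = (0.037473, -0.026335))
  m=-2: (-0.206917, 0.208318) × (-0.427314, 0.020016) = (0.084249, -0.093159)  (running Σ = (0.121722, -0.119494))
  m=-1: (0.155987, -0.064920) × (0.004302, 0.183802) = (0.012604, 0.028391)  (running Σ = (0.134325, -0.091103))
  m=0: (0.269070, -0.000000) × (-0.316753, 0.000000) = (-0.085229, 0.000000)  (running Σ = (0.049097, -0.091103))
  m=1: (-0.155987, -0.064920) × (-0.004302, 0.183802) = (0.012604, -0.028391)  (running Σ = (0.061700, -0.119494))
  m=2: (-0.206917, -0.208318) × (-0.427314, -0.020016) = (0.084249, 0.093159)  (running Σ = (0.145949, -0.026335))
  m=3: (0.057533, 0.140908) × (0.020133, -0.286280) = (0.041497, -0.013633)  (running Σ = (0.187447, -0.039969))
  m=4: (-0.002893, 0.428915) × (0.093245, 0.008755) = (-0.004025, 0.039969)  (running Σ = (0.183422, 0.000000))
Σ over m = (0.183422, 0.000000); ×(4π/9) → (0.256105, 0.000000). Real part: 0.256105

0.256105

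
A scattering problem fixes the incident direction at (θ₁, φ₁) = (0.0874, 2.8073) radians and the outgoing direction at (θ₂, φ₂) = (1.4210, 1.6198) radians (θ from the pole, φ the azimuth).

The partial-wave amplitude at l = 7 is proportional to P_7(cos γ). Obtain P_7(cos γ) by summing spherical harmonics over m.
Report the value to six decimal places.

-0.287413

Addition theorem: P_7(cos γ) = (4π/15) Σ_m Y*_{lm}(Ω₁) Y_{lm}(Ω₂), m = −7…7:
  m=-7: Y*=(0.000000, 0.000000)  Y=(0.155433, 0.435211)  product (-0.000000, 0.000000)
  m=-6: Y*=(-0.000000, -0.000001)  Y=(-0.249775, 0.075632)  product (0.000000, 0.000000)
  m=-5: Y*=(0.000002, 0.000022)  Y=(0.059775, 0.239058)  product (-0.000005, 0.000002)
  m=-4: Y*=(0.000097, -0.000409)  Y=(-0.278337, 0.055268)  product (-0.000004, 0.000119)
  m=-3: Y*=(-0.003100, 0.004859)  Y=(0.025084, 0.169393)  product (-0.000901, -0.000403)
  m=-2: Y*=(0.043488, -0.034354)  Y=(-0.286748, 0.028194)  product (-0.011502, 0.011077)
  m=-1: Y*=(-0.319983, 0.111139)  Y=(0.006912, 0.140935)  product (-0.017875, -0.044329)
  m=+0: Y*=(0.978759, -0.000000)  Y=(-0.288631, 0.000000)  product (-0.282500, 0.000000)
  m=+1: Y*=(0.319983, 0.111139)  Y=(-0.006912, 0.140935)  product (-0.017875, 0.044329)
  m=+2: Y*=(0.043488, 0.034354)  Y=(-0.286748, -0.028194)  product (-0.011502, -0.011077)
  m=+3: Y*=(0.003100, 0.004859)  Y=(-0.025084, 0.169393)  product (-0.000901, 0.000403)
  m=+4: Y*=(0.000097, 0.000409)  Y=(-0.278337, -0.055268)  product (-0.000004, -0.000119)
  m=+5: Y*=(-0.000002, 0.000022)  Y=(-0.059775, 0.239058)  product (-0.000005, -0.000002)
  m=+6: Y*=(-0.000000, 0.000001)  Y=(-0.249775, -0.075632)  product (0.000000, -0.000000)
  m=+7: Y*=(-0.000000, 0.000000)  Y=(-0.155433, 0.435211)  product (-0.000000, -0.000000)
Accumulated sum (-0.343074, 0.000000); after 4π/(2l+1) scaling, (-0.287413, 0.000000) ⇒ P_7 = -0.287413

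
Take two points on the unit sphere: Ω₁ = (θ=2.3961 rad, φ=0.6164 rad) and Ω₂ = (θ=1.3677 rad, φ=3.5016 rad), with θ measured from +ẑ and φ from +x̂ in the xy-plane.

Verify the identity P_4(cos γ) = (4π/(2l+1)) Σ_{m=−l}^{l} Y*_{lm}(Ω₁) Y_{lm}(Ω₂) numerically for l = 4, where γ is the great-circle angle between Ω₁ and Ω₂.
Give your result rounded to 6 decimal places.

Expand P_4 via completeness: Σ_{m} conj(Y_{4,m}) at Ω₁ times Y_{4,m} at Ω₂ —
  m=-4: -0.07309 + 0.05862j × 0.05310 - 0.40378j = 0.01979 + 0.03263j  (running Σ = 0.01979 + 0.03263j)
  m=-3: 0.07889 - 0.27600j × -0.11180 + 0.20922j = 0.04892 + 0.04736j  (running Σ = 0.06871 + 0.07999j)
  m=-2: 0.14185 + 0.40357j × -0.17255 + 0.15135j = -0.08555 - 0.04817j  (running Σ = -0.01684 + 0.03182j)
  m=-1: -0.14989 - 0.10619j × 0.23750 - 0.08940j = -0.04509 - 0.01182j  (running Σ = -0.06193 + 0.02000j)
  m=0: -0.31683 + 0.00000j × 0.19437 + 0.00000j = -0.06158 + 0.00000j  (running Σ = -0.12352 + 0.02000j)
  m=1: 0.14989 - 0.10619j × -0.23750 - 0.08940j = -0.04509 + 0.01182j  (running Σ = -0.16861 + 0.03182j)
  m=2: 0.14185 - 0.40357j × -0.17255 - 0.15135j = -0.08555 + 0.04817j  (running Σ = -0.25416 + 0.07999j)
  m=3: -0.07889 - 0.27600j × 0.11180 + 0.20922j = 0.04892 - 0.04736j  (running Σ = -0.20524 + 0.03263j)
  m=4: -0.07309 - 0.05862j × 0.05310 + 0.40378j = 0.01979 - 0.03263j  (running Σ = -0.18545 + 0.00000j)
Σ over m = -0.18545 + 0.00000j; ×(4π/9) → -0.25893 + 0.00000j. Real part: -0.258932

-0.258932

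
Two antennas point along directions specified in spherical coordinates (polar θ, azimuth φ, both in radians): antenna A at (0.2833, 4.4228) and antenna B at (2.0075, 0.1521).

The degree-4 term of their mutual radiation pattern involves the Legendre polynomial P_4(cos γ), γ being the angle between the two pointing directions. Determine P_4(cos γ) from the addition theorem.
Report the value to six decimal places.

Summing Y*_{l m}(θ₁,φ₁)·Y_{l m}(θ₂,φ₂) over m ∈ [−4, 4]; prefactor 4π/(2·4+1) = 1.396263:
  m=-4: (0.001083, -0.002475) × (0.244827, -0.170532) = (-0.000157, -0.000791)  (running Σ = (-0.000157, -0.000791))
  m=-3: (0.020041, 0.016950) × (-0.353599, 0.173564) = (-0.010028, -0.002515)  (running Σ = (-0.010185, -0.003306))
  m=-2: (-0.119286, 0.078012) × (0.066103, -0.020753) = (-0.006266, 0.007632)  (running Σ = (-0.016451, 0.004327))
  m=-1: (-0.125197, -0.420175) × (0.313239, -0.048014) = (-0.059391, -0.125604)  (running Σ = (-0.075843, -0.121277))
  m=0: (0.538268, -0.000000) × (-0.131878, 0.000000) = (-0.070986, 0.000000)  (running Σ = (-0.146828, -0.121277))
  m=1: (0.125197, -0.420175) × (-0.313239, -0.048014) = (-0.059391, 0.125604)  (running Σ = (-0.206220, 0.004327))
  m=2: (-0.119286, -0.078012) × (0.066103, 0.020753) = (-0.006266, -0.007632)  (running Σ = (-0.212486, -0.003306))
  m=3: (-0.020041, 0.016950) × (0.353599, 0.173564) = (-0.010028, 0.002515)  (running Σ = (-0.222514, -0.000791))
  m=4: (0.001083, 0.002475) × (0.244827, 0.170532) = (-0.000157, 0.000791)  (running Σ = (-0.222671, 0.000000))
Total Σ_m = (-0.222671, 0.000000). Multiply by 1.396263: (-0.310908, 0.000000). P_4(cos γ) = -0.310908

-0.310908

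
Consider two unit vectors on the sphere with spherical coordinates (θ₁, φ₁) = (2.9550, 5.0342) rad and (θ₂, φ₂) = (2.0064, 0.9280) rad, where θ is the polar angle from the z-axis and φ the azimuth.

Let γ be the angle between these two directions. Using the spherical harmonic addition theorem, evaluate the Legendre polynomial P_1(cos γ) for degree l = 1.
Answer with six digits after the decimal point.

0.318810

Term-by-term m-sum for l=1 (normalisation 4π/3 = 4.188790):
  term(m=-1) = -0.01144 - 0.01650j   from Y*(Ω₁)=0.02027 - 0.06080j, Y(Ω₂)=0.18776 - 0.25072j
  term(m=+0) = 0.09899 + 0.00000j   from Y*(Ω₁)=-0.48012 + 0.00000j, Y(Ω₂)=-0.20617 + 0.00000j
  term(m=+1) = -0.01144 + 0.01650j   from Y*(Ω₁)=-0.02027 - 0.06080j, Y(Ω₂)=-0.18776 - 0.25072j
Total Σ_m = 0.07611 + 0.00000j. Multiply by 4.188790: 0.31881 + 0.00000j. P_1(cos γ) = 0.318810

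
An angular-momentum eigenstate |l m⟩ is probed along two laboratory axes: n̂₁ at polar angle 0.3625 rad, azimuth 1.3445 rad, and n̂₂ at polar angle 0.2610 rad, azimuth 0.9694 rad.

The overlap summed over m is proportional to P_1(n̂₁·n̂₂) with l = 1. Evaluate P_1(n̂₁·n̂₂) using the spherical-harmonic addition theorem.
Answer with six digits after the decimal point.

Expand P_1 via completeness: Σ_{m} conj(Y_{1,m}) at Ω₁ times Y_{1,m} at Ω₂ —
  m=-1: Y*=+0.027489+0.119393i  Y=+0.050443-0.073511i  product +0.010163+0.004002i
  m=+0: Y*=+0.456850-0.000000i  Y=+0.472055+0.000000i  product +0.215658+0.000000i
  m=+1: Y*=-0.027489+0.119393i  Y=-0.050443-0.073511i  product +0.010163-0.004002i
Accumulated sum +0.235985+0.000000i; after 4π/(2l+1) scaling, +0.988491+0.000000i ⇒ P_1 = 0.988491

0.988491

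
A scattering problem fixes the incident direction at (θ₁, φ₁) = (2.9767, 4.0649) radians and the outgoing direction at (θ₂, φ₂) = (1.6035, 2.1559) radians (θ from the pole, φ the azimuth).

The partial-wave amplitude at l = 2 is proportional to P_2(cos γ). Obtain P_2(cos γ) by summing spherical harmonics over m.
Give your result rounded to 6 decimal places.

Term-by-term m-sum for l=2 (normalisation 4π/5 = 2.513274):
  m=-2: -0.002834+0.010014i × -0.150471+0.355313i = -0.003132-0.002514i  (running Σ = -0.003132-0.002514i)
  m=-1: +0.075453+0.099773i × +0.013944+0.021047i = -0.001048+0.002979i  (running Σ = -0.004180+0.000465i)
  m=0: +0.605289-0.000000i × -0.314380+0.000000i = -0.190291+0.000000i  (running Σ = -0.194470+0.000465i)
  m=1: -0.075453+0.099773i × -0.013944+0.021047i = -0.001048-0.002979i  (running Σ = -0.195518-0.002514i)
  m=2: -0.002834-0.010014i × -0.150471-0.355313i = -0.003132+0.002514i  (running Σ = -0.198650+0.000000i)
Total Σ_m = -0.198650+0.000000i. Multiply by 2.513274: -0.499262+0.000000i. P_2(cos γ) = -0.499262

-0.499262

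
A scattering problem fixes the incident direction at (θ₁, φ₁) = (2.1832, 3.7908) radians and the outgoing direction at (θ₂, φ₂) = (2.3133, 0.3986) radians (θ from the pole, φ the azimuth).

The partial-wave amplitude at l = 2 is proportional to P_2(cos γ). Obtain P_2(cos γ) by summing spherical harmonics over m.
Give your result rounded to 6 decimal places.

-0.442738

Summing Y*_{l m}(θ₁,φ₁)·Y_{l m}(θ₂,φ₂) over m ∈ [−2, 2]; prefactor 4π/(2·2+1) = 2.513274:
  [-2]  conj(Y_{2,-2})(Ω₁) = +0.069580+0.249100i ; Y_{2,-2}(Ω₂) = +0.146510-0.150010i ; Δ = +0.047562+0.026058i
  [-1]  conj(Y_{2,-1})(Ω₁) = +0.289458+0.219686i ; Y_{2,-1}(Ω₂) = -0.354683+0.149373i ; Δ = -0.135481-0.034682i
  [+0]  conj(Y_{2,0})(Ω₁) = -0.002741-0.000000i ; Y_{2,0}(Ω₂) = +0.117160+0.000000i ; Δ = -0.000321-0.000000i
  [+1]  conj(Y_{2,1})(Ω₁) = -0.289458+0.219686i ; Y_{2,1}(Ω₂) = +0.354683+0.149373i ; Δ = -0.135481+0.034682i
  [+2]  conj(Y_{2,2})(Ω₁) = +0.069580-0.249100i ; Y_{2,2}(Ω₂) = +0.146510+0.150010i ; Δ = +0.047562-0.026058i
Total Σ_m = -0.176160+0.000000i. Multiply by 2.513274: -0.442738+0.000000i. P_2(cos γ) = -0.442738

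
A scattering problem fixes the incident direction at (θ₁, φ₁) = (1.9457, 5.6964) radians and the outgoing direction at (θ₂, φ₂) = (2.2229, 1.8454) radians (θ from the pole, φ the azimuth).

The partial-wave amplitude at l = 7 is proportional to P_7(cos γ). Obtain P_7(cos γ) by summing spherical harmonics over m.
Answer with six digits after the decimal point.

Term-by-term m-sum for l=7 (normalisation 4π/15 = 0.837758):
  term(m=-7) = -0.00759 + 0.02930j   from Y*(Ω₁)=-0.17180 + 0.24850j, Y(Ω₂)=0.09407 - 0.03449j
  term(m=-6) = -0.05606 - 0.11432j   from Y*(Ω₁)=0.41323 - 0.16463j, Y(Ω₂)=-0.02197 - 0.28540j
  term(m=-5) = 0.07707 + 0.03308j   from Y*(Ω₁)=-0.18617 - 0.03923j, Y(Ω₂)=-0.43223 - 0.08662j
  term(m=-4) = 0.07677 - 0.02408j   from Y*(Ω₁)=-0.17744 - 0.18068j, Y(Ω₂)=-0.14456 + 0.28291j
  term(m=-3) = 0.01642 - 0.02634j   from Y*(Ω₁)=0.05507 + 0.28705j, Y(Ω₂)=-0.07791 - 0.07214j
  term(m=-2) = -0.00777 - 0.05075j   from Y*(Ω₁)=-0.05415 + 0.12907j, Y(Ω₂)=-0.31288 + 0.19149j
  term(m=-1) = 0.01188 + 0.01020j   from Y*(Ω₁)=0.25917 - 0.17233j, Y(Ω₂)=0.01364 + 0.04840j
  term(m=+0) = -0.03664 + 0.00000j   from Y*(Ω₁)=0.10471 + 0.00000j, Y(Ω₂)=-0.34995 + 0.00000j
  term(m=+1) = 0.01188 - 0.01020j   from Y*(Ω₁)=-0.25917 - 0.17233j, Y(Ω₂)=-0.01364 + 0.04840j
  term(m=+2) = -0.00777 + 0.05075j   from Y*(Ω₁)=-0.05415 - 0.12907j, Y(Ω₂)=-0.31288 - 0.19149j
  term(m=+3) = 0.01642 + 0.02634j   from Y*(Ω₁)=-0.05507 + 0.28705j, Y(Ω₂)=0.07791 - 0.07214j
  term(m=+4) = 0.07677 + 0.02408j   from Y*(Ω₁)=-0.17744 + 0.18068j, Y(Ω₂)=-0.14456 - 0.28291j
  term(m=+5) = 0.07707 - 0.03308j   from Y*(Ω₁)=0.18617 - 0.03923j, Y(Ω₂)=0.43223 - 0.08662j
  term(m=+6) = -0.05606 + 0.11432j   from Y*(Ω₁)=0.41323 + 0.16463j, Y(Ω₂)=-0.02197 + 0.28540j
  term(m=+7) = -0.00759 - 0.02930j   from Y*(Ω₁)=0.17180 + 0.24850j, Y(Ω₂)=-0.09407 - 0.03449j
Σ over m = 0.18477 + 0.00000j; ×(4π/15) → 0.15479 + 0.00000j. Real part: 0.154791

0.154791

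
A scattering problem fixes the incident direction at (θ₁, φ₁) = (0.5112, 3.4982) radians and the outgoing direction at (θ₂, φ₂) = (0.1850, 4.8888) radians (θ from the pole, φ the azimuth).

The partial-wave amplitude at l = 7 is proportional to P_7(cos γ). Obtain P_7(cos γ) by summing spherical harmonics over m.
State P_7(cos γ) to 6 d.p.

Term-by-term m-sum for l=7 (normalisation 4π/15 = 0.837758):
  term(m=-7) = -0.000000+0.000000i   from Y*(Ω₁)=+0.002679-0.002017i, Y(Ω₂)=-0.000003-0.000001i
  term(m=-6) = -0.000001-0.000001i   from Y*(Ω₁)=-0.012051+0.018849i, Y(Ω₂)=-0.000035+0.000062i
  term(m=-5) = +0.000064-0.000051i   from Y*(Ω₁)=+0.019254-0.089351i, Y(Ω₂)=+0.000690+0.000568i
  term(m=-4) = +0.001498+0.001316i   from Y*(Ω₁)=+0.036335+0.249935i, Y(Ω₂)=+0.006010-0.005120i
  term(m=-3) = -0.011863+0.019764i   from Y*(Ω₁)=-0.221096-0.403778i, Y(Ω₂)=-0.025281-0.043224i
  term(m=-2) = -0.094429-0.035586i   from Y*(Ω₁)=+0.347461+0.300601i, Y(Ω₂)=-0.206109+0.075896i
  term(m=-1) = +0.000304-0.001671i   from Y*(Ω₁)=-0.002695-0.001004i, Y(Ω₂)=+0.103662+0.581509i
  term(m=+0) = -0.282421-0.000000i   from Y*(Ω₁)=-0.449797-0.000000i, Y(Ω₂)=+0.627886+0.000000i
  term(m=+1) = +0.000304+0.001671i   from Y*(Ω₁)=+0.002695-0.001004i, Y(Ω₂)=-0.103662+0.581509i
  term(m=+2) = -0.094429+0.035586i   from Y*(Ω₁)=+0.347461-0.300601i, Y(Ω₂)=-0.206109-0.075896i
  term(m=+3) = -0.011863-0.019764i   from Y*(Ω₁)=+0.221096-0.403778i, Y(Ω₂)=+0.025281-0.043224i
  term(m=+4) = +0.001498-0.001316i   from Y*(Ω₁)=+0.036335-0.249935i, Y(Ω₂)=+0.006010+0.005120i
  term(m=+5) = +0.000064+0.000051i   from Y*(Ω₁)=-0.019254-0.089351i, Y(Ω₂)=-0.000690+0.000568i
  term(m=+6) = -0.000001+0.000001i   from Y*(Ω₁)=-0.012051-0.018849i, Y(Ω₂)=-0.000035-0.000062i
  term(m=+7) = -0.000000-0.000000i   from Y*(Ω₁)=-0.002679-0.002017i, Y(Ω₂)=+0.000003-0.000001i
Accumulated sum -0.491275-0.000000i; after 4π/(2l+1) scaling, -0.411569-0.000000i ⇒ P_7 = -0.411569

-0.411569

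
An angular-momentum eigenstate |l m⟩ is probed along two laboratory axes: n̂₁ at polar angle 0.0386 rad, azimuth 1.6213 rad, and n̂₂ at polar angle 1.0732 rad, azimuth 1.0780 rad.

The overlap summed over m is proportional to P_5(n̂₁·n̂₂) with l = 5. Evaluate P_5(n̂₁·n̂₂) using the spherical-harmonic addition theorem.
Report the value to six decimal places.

0.076398

Expand P_5 via completeness: Σ_{m} conj(Y_{5,m}) at Ω₁ times Y_{5,m} at Ω₂ —
  m=-5: Y*=-0.00000 + 0.00000j  Y=0.15246 + 0.18945j  product -0.00000 + 0.00000j
  m=-4: Y*=0.00000 + 0.00000j  Y=-0.16281 + 0.38467j  product -0.00000 + 0.00000j
  m=-3: Y*=0.00002 - 0.00016j  Y=-0.24553 + 0.02275j  product -0.00000 + 0.00004j
  m=-2: Y*=-0.00501 - 0.00051j  Y=0.10921 + 0.16481j  product -0.00046 - 0.00088j
  m=-1: Y*=-0.00497 + 0.09824j  Y=-0.14641 + 0.27265j  product -0.02606 - 0.01574j
  m=+0: Y*=0.92518 + 0.00000j  Y=0.12962 + 0.00000j  product 0.11992 + 0.00000j
  m=+1: Y*=0.00497 + 0.09824j  Y=0.14641 + 0.27265j  product -0.02606 + 0.01574j
  m=+2: Y*=-0.00501 + 0.00051j  Y=0.10921 - 0.16481j  product -0.00046 + 0.00088j
  m=+3: Y*=-0.00002 - 0.00016j  Y=0.24553 + 0.02275j  product -0.00000 - 0.00004j
  m=+4: Y*=0.00000 - 0.00000j  Y=-0.16281 - 0.38467j  product -0.00000 - 0.00000j
  m=+5: Y*=0.00000 + 0.00000j  Y=-0.15246 + 0.18945j  product -0.00000 - 0.00000j
Total Σ_m = 0.06688 - 0.00000j. Multiply by 1.142397: 0.07640 - 0.00000j. P_5(cos γ) = 0.076398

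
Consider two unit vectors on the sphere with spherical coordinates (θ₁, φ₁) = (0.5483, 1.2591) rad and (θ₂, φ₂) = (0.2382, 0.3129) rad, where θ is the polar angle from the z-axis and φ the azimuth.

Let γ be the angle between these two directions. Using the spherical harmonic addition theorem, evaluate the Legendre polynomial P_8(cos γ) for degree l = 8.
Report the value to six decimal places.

Summing Y*_{l m}(θ₁,φ₁)·Y_{l m}(θ₂,φ₂) over m ∈ [−8, 8]; prefactor 4π/(2·8+1) = 0.739198:
  m=-8: Y*=(-0.002239, -0.001695)  Y=(-0.000004, -0.000003)  product (0.000000, 0.000000)
  m=-7: Y*=(-0.015064, 0.010553)  Y=(-0.000047, -0.000066)  product (0.000001, 0.000001)
  m=-6: Y*=(0.022096, 0.071587)  Y=(-0.000258, -0.000815)  product (0.000053, -0.000036)
  m=-5: Y*=(0.211571, 0.002606)  Y=(0.000041, -0.006452)  product (0.000025, -0.001365)
  m=-4: Y*=(0.131512, -0.391582)  Y=(0.011323, -0.034260)  product (-0.011927, -0.008939)
  m=-3: Y*=(-0.403554, -0.297779)  Y=(0.087132, -0.118979)  product (-0.070592, 0.022068)
  m=-2: Y*=(-0.172609, 0.124113)  Y=(0.335674, -0.242592)  product (-0.027831, 0.083535)
  m=-1: Y*=(-0.098310, -0.305123)  Y=(0.639639, -0.206941)  product (-0.126026, -0.174824)
  m=+0: Y*=(-0.333336, -0.000000)  Y=(0.244236, 0.000000)  product (-0.081413, -0.000000)
  m=+1: Y*=(0.098310, -0.305123)  Y=(-0.639639, -0.206941)  product (-0.126026, 0.174824)
  m=+2: Y*=(-0.172609, -0.124113)  Y=(0.335674, 0.242592)  product (-0.027831, -0.083535)
  m=+3: Y*=(0.403554, -0.297779)  Y=(-0.087132, -0.118979)  product (-0.070592, -0.022068)
  m=+4: Y*=(0.131512, 0.391582)  Y=(0.011323, 0.034260)  product (-0.011927, 0.008939)
  m=+5: Y*=(-0.211571, 0.002606)  Y=(-0.000041, -0.006452)  product (0.000025, 0.001365)
  m=+6: Y*=(0.022096, -0.071587)  Y=(-0.000258, 0.000815)  product (0.000053, 0.000036)
  m=+7: Y*=(0.015064, 0.010553)  Y=(0.000047, -0.000066)  product (0.000001, -0.000001)
  m=+8: Y*=(-0.002239, 0.001695)  Y=(-0.000004, 0.000003)  product (0.000000, -0.000000)
Total Σ_m = (-0.554006, -0.000000). Multiply by 0.739198: (-0.409520, -0.000000). P_8(cos γ) = -0.409520

-0.409520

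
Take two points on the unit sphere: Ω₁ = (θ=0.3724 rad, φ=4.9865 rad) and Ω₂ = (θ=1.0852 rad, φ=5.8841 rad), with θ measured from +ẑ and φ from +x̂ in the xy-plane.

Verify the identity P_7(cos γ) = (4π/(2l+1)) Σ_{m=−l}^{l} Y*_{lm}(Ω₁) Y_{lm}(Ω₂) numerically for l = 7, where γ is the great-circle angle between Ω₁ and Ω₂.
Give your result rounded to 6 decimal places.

Addition theorem: P_7(cos γ) = (4π/15) Σ_m Y*_{lm}(Ω₁) Y_{lm}(Ω₂), m = −7…7:
  term(m=-7) = 0.00009 - 0.00000j   from Y*(Ω₁)=-0.00040 - 0.00014j, Y(Ω₂)=-0.19892 + 0.07216j
  term(m=-6) = 0.00105 + 0.00132j   from Y*(Ω₁)=0.00030 - 0.00403j, Y(Ω₂)=-0.30657 + 0.28393j
  term(m=-5) = -0.00195 + 0.00853j   from Y*(Ω₁)=0.02357 - 0.00478j, Y(Ω₂)=-0.14983 + 0.33139j
  term(m=-4) = 0.00315 - 0.00152j   from Y*(Ω₁)=0.04530 + 0.08823j, Y(Ω₂)=0.00090 - 0.03520j
  term(m=-3) = 0.09006 + 0.04337j   from Y*(Ω₁)=-0.20845 + 0.19359j, Y(Ω₂)=-0.12822 - 0.32715j
  term(m=-2) = 0.01452 + 0.06362j   from Y*(Ω₁)=-0.44798 - 0.27356j, Y(Ω₂)=-0.08678 - 0.08902j
  term(m=-1) = 0.08630 - 0.10821j   from Y*(Ω₁)=0.12390 - 0.44061j, Y(Ω₂)=0.27864 + 0.11751j
  term(m=+0) = -0.03332 + 0.00000j   from Y*(Ω₁)=-0.20229 + 0.00000j, Y(Ω₂)=0.16473 + 0.00000j
  term(m=+1) = 0.08630 + 0.10821j   from Y*(Ω₁)=-0.12390 - 0.44061j, Y(Ω₂)=-0.27864 + 0.11751j
  term(m=+2) = 0.01452 - 0.06362j   from Y*(Ω₁)=-0.44798 + 0.27356j, Y(Ω₂)=-0.08678 + 0.08902j
  term(m=+3) = 0.09006 - 0.04337j   from Y*(Ω₁)=0.20845 + 0.19359j, Y(Ω₂)=0.12822 - 0.32715j
  term(m=+4) = 0.00315 + 0.00152j   from Y*(Ω₁)=0.04530 - 0.08823j, Y(Ω₂)=0.00090 + 0.03520j
  term(m=+5) = -0.00195 - 0.00853j   from Y*(Ω₁)=-0.02357 - 0.00478j, Y(Ω₂)=0.14983 + 0.33139j
  term(m=+6) = 0.00105 - 0.00132j   from Y*(Ω₁)=0.00030 + 0.00403j, Y(Ω₂)=-0.30657 - 0.28393j
  term(m=+7) = 0.00009 + 0.00000j   from Y*(Ω₁)=0.00040 - 0.00014j, Y(Ω₂)=0.19892 + 0.07216j
Accumulated sum 0.35312 - 0.00000j; after 4π/(2l+1) scaling, 0.29583 - 0.00000j ⇒ P_7 = 0.295831

0.295831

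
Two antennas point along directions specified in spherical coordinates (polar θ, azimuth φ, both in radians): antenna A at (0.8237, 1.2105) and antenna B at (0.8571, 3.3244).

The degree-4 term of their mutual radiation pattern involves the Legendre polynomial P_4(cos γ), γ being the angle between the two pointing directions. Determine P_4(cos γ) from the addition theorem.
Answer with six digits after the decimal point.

0.283878

Addition theorem: P_4(cos γ) = (4π/9) Σ_m Y*_{lm}(Ω₁) Y_{lm}(Ω₂), m = −4…4:
  m=-4: Y*=(0.016572, -0.127139)  Y=(0.107570, -0.096505)  product (-0.010487, -0.015276)
  m=-3: Y*=(-0.296370, -0.158045)  Y=(-0.302057, 0.184537)  product (0.118686, -0.006953)
  m=-2: Y*=(-0.302013, 0.265202)  Y=(0.357026, -0.136679)  product (-0.071579, 0.135963)
  m=-1: Y*=(0.019303, 0.051237)  Y=(0.000045, -0.000008)  product (0.000001, 0.000002)
  m=+0: Y*=(-0.358621, -0.000000)  Y=(-0.362693, 0.000000)  product (0.130069, 0.000000)
  m=+1: Y*=(-0.019303, 0.051237)  Y=(-0.000045, -0.000008)  product (0.000001, -0.000002)
  m=+2: Y*=(-0.302013, -0.265202)  Y=(0.357026, 0.136679)  product (-0.071579, -0.135963)
  m=+3: Y*=(0.296370, -0.158045)  Y=(0.302057, 0.184537)  product (0.118686, 0.006953)
  m=+4: Y*=(0.016572, 0.127139)  Y=(0.107570, 0.096505)  product (-0.010487, 0.015276)
Total Σ_m = (0.203313, -0.000000). Multiply by 1.396263: (0.283878, -0.000000). P_4(cos γ) = 0.283878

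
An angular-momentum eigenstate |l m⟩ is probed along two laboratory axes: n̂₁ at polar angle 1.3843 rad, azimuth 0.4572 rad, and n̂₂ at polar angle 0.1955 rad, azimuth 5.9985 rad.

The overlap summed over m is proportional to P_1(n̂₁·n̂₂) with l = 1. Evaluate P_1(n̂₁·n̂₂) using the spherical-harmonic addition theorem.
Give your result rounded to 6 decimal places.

Term-by-term m-sum for l=1 (normalisation 4π/3 = 4.188790):
  m=-1: Y*=(0.304634, 0.149869)  Y=(0.064413, 0.018850)  product (0.016797, 0.015396)
  m=+0: Y*=(0.090595, -0.000000)  Y=(0.479295, 0.000000)  product (0.043422, 0.000000)
  m=+1: Y*=(-0.304634, 0.149869)  Y=(-0.064413, 0.018850)  product (0.016797, -0.015396)
Total Σ_m = (0.077017, 0.000000). Multiply by 4.188790: (0.322607, 0.000000). P_1(cos γ) = 0.322607

0.322607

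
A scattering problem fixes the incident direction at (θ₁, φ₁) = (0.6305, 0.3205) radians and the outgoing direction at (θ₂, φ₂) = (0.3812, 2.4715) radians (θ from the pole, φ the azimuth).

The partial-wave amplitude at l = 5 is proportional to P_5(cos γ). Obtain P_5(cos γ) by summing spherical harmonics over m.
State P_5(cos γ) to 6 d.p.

Expand P_5 via completeness: Σ_{m} conj(Y_{5,m}) at Ω₁ times Y_{5,m} at Ω₂ —
  term(m=-5) = (-0.000026, 0.000106)   from Y*(Ω₁)=(-0.001048, 0.033039), Y(Ω₂)=(0.003236, 0.000686)
  term(m=-4) = (-0.002548, -0.002735)   from Y*(Ω₁)=(0.040787, 0.137284), Y(Ω₂)=(-0.023372, 0.011615)
  term(m=-3) = (0.040955, -0.007022)   from Y*(Ω₁)=(0.197642, 0.283206), Y(Ω₂)=(0.051192, -0.108886)
  term(m=-2) = (-0.062704, 0.144116)   from Y*(Ω₁)=(0.365063, 0.272373), Y(Ω₂)=(0.078871, 0.335925)
  term(m=-1) = (-0.044945, -0.068570)   from Y*(Ω₁)=(0.144257, 0.047885), Y(Ω₂)=(-0.422761, -0.334998)
  term(m=+0) = (-0.057529, -0.000000)   from Y*(Ω₁)=(-0.363989, -0.000000), Y(Ω₂)=(0.158053, 0.000000)
  term(m=+1) = (-0.044945, 0.068570)   from Y*(Ω₁)=(-0.144257, 0.047885), Y(Ω₂)=(0.422761, -0.334998)
  term(m=+2) = (-0.062704, -0.144116)   from Y*(Ω₁)=(0.365063, -0.272373), Y(Ω₂)=(0.078871, -0.335925)
  term(m=+3) = (0.040955, 0.007022)   from Y*(Ω₁)=(-0.197642, 0.283206), Y(Ω₂)=(-0.051192, -0.108886)
  term(m=+4) = (-0.002548, 0.002735)   from Y*(Ω₁)=(0.040787, -0.137284), Y(Ω₂)=(-0.023372, -0.011615)
  term(m=+5) = (-0.000026, -0.000106)   from Y*(Ω₁)=(0.001048, 0.033039), Y(Ω₂)=(-0.003236, 0.000686)
Total Σ_m = (-0.196065, 0.000000). Multiply by 1.142397: (-0.223984, 0.000000). P_5(cos γ) = -0.223984

-0.223984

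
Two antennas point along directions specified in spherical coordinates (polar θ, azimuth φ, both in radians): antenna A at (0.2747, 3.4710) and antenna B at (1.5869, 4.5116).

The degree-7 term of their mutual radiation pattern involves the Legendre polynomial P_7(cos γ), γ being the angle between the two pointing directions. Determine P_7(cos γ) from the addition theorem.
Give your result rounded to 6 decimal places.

-0.231822

Addition theorem: P_7(cos γ) = (4π/15) Σ_m Y*_{lm}(Ω₁) Y_{lm}(Ω₂), m = −7…7:
  [-7]  conj(Y_{7,-7})(Ω₁) = (0.000036, -0.000040) ; Y_{7,-7}(Ω₂) = (0.492778, -0.082193) ; Δ = (0.000015, -0.000023)
  [-6]  conj(Y_{7,-6})(Ω₁) = (-0.000283, 0.000659) ; Y_{7,-6}(Ω₂) = (0.010776, 0.028110) ; Δ = (-0.000022, -0.000001)
  [-5]  conj(Y_{7,-5})(Ω₁) = (0.000453, -0.005934) ; Y_{7,-5}(Ω₂) = (0.308296, -0.196241) ; Δ = (-0.001025, -0.001918)
  [-4]  conj(Y_{7,-4})(Ω₁) = (0.008662, 0.033482) ; Y_{7,-4}(Ω₂) = (0.024579, 0.025468) ; Δ = (-0.000640, 0.001044)
  [-3]  conj(Y_{7,-3})(Ω₁) = (-0.078465, -0.119093) ; Y_{7,-3}(Ω₂) = (0.186908, -0.271819) ; Δ = (-0.047038, -0.000931)
  [-2]  conj(Y_{7,-2})(Ω₁) = (0.313881, 0.243009) ; Y_{7,-2}(Ω₂) = (0.034710, 0.014740) ; Δ = (0.007313, 0.013061)
  [-1]  conj(Y_{7,-1})(Ω₁) = (-0.595625, -0.203622) ; Y_{7,-1}(Ω₂) = (0.063242, -0.310725) ; Δ = (-0.100939, 0.172198)
  [+0]  conj(Y_{7,0})(Ω₁) = (0.207137, -0.000000) ; Y_{7,0}(Ω₂) = (0.038396, 0.000000) ; Δ = (0.007953, 0.000000)
  [+1]  conj(Y_{7,1})(Ω₁) = (0.595625, -0.203622) ; Y_{7,1}(Ω₂) = (-0.063242, -0.310725) ; Δ = (-0.100939, -0.172198)
  [+2]  conj(Y_{7,2})(Ω₁) = (0.313881, -0.243009) ; Y_{7,2}(Ω₂) = (0.034710, -0.014740) ; Δ = (0.007313, -0.013061)
  [+3]  conj(Y_{7,3})(Ω₁) = (0.078465, -0.119093) ; Y_{7,3}(Ω₂) = (-0.186908, -0.271819) ; Δ = (-0.047038, 0.000931)
  [+4]  conj(Y_{7,4})(Ω₁) = (0.008662, -0.033482) ; Y_{7,4}(Ω₂) = (0.024579, -0.025468) ; Δ = (-0.000640, -0.001044)
  [+5]  conj(Y_{7,5})(Ω₁) = (-0.000453, -0.005934) ; Y_{7,5}(Ω₂) = (-0.308296, -0.196241) ; Δ = (-0.001025, 0.001918)
  [+6]  conj(Y_{7,6})(Ω₁) = (-0.000283, -0.000659) ; Y_{7,6}(Ω₂) = (0.010776, -0.028110) ; Δ = (-0.000022, 0.000001)
  [+7]  conj(Y_{7,7})(Ω₁) = (-0.000036, -0.000040) ; Y_{7,7}(Ω₂) = (-0.492778, -0.082193) ; Δ = (0.000015, 0.000023)
Accumulated sum (-0.276717, 0.000000); after 4π/(2l+1) scaling, (-0.231822, 0.000000) ⇒ P_7 = -0.231822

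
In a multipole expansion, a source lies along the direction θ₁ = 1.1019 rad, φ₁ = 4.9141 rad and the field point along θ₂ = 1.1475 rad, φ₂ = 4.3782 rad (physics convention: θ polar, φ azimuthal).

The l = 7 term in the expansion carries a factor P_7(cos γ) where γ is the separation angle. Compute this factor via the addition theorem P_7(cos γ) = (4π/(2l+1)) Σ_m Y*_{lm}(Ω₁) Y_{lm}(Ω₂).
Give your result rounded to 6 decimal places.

-0.402790

Term-by-term m-sum for l=7 (normalisation 4π/15 = 0.837758):
  m=-7: Y*=-0.22197 + 0.03555j  Y=0.18827 + 0.18203j  product -0.04826 - 0.03371j
  m=-6: Y*=-0.15031 - 0.39869j  Y=0.18577 - 0.40047j  product -0.18759 - 0.01387j
  m=-5: Y*=0.29021 - 0.18286j  Y=-0.27452 - 0.02759j  product -0.08471 + 0.04219j
  m=-4: Y*=-0.05015 - 0.05235j  Y=-0.03896 - 0.16342j  product -0.00660 + 0.01024j
  m=-3: Y*=0.20170 - 0.29160j  Y=-0.28728 + 0.18342j  product -0.00446 + 0.12077j
  m=-2: Y*=0.07762 + 0.03313j  Y=-0.02142 - 0.01691j  product -0.00110 - 0.00202j
  m=-1: Y*=0.06369 - 0.31146j  Y=-0.10977 + 0.31616j  product 0.09148 + 0.05433j
  m=+0: Y*=0.12592 + 0.00000j  Y=0.01350 + 0.00000j  product 0.00170 + 0.00000j
  m=+1: Y*=-0.06369 - 0.31146j  Y=0.10977 + 0.31616j  product 0.09148 - 0.05433j
  m=+2: Y*=0.07762 - 0.03313j  Y=-0.02142 + 0.01691j  product -0.00110 + 0.00202j
  m=+3: Y*=-0.20170 - 0.29160j  Y=0.28728 + 0.18342j  product -0.00446 - 0.12077j
  m=+4: Y*=-0.05015 + 0.05235j  Y=-0.03896 + 0.16342j  product -0.00660 - 0.01024j
  m=+5: Y*=-0.29021 - 0.18286j  Y=0.27452 - 0.02759j  product -0.08471 - 0.04219j
  m=+6: Y*=-0.15031 + 0.39869j  Y=0.18577 + 0.40047j  product -0.18759 + 0.01387j
  m=+7: Y*=0.22197 + 0.03555j  Y=-0.18827 + 0.18203j  product -0.04826 + 0.03371j
Total Σ_m = -0.48080 + 0.00000j. Multiply by 0.837758: -0.40279 + 0.00000j. P_7(cos γ) = -0.402790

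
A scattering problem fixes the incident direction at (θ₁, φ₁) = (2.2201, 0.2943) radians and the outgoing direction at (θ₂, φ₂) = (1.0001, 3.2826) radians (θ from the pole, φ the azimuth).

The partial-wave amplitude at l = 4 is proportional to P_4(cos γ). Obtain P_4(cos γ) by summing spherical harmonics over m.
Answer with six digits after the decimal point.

0.893195

Summing Y*_{l m}(θ₁,φ₁)·Y_{l m}(θ₂,φ₂) over m ∈ [−4, 4]; prefactor 4π/(2·4+1) = 1.396263:
  term(m=-4) = (0.032328, 0.022747)   from Y*(Ω₁)=(0.068309, 0.164495), Y(Ω₂)=(0.187554, -0.118642)
  term(m=-3) = (0.138092, 0.068396)   from Y*(Ω₁)=(-0.242807, -0.295456), Y(Ω₂)=(-0.367439, 0.165422)
  term(m=-2) = (0.077931, 0.024670)   from Y*(Ω₁)=(0.275196, 0.183702), Y(Ω₂)=(0.237289, -0.068751)
  term(m=-1) = (0.020438, 0.003158)   from Y*(Ω₁)=(0.096143, 0.029141), Y(Ω₂)=(0.203810, -0.028931)
  term(m=+0) = (0.102128, 0.000000)   from Y*(Ω₁)=(-0.348002, -0.000000), Y(Ω₂)=(-0.293469, 0.000000)
  term(m=+1) = (0.020438, -0.003158)   from Y*(Ω₁)=(-0.096143, 0.029141), Y(Ω₂)=(-0.203810, -0.028931)
  term(m=+2) = (0.077931, -0.024670)   from Y*(Ω₁)=(0.275196, -0.183702), Y(Ω₂)=(0.237289, 0.068751)
  term(m=+3) = (0.138092, -0.068396)   from Y*(Ω₁)=(0.242807, -0.295456), Y(Ω₂)=(0.367439, 0.165422)
  term(m=+4) = (0.032328, -0.022747)   from Y*(Ω₁)=(0.068309, -0.164495), Y(Ω₂)=(0.187554, 0.118642)
Total Σ_m = (0.639704, -0.000000). Multiply by 1.396263: (0.893195, -0.000000). P_4(cos γ) = 0.893195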